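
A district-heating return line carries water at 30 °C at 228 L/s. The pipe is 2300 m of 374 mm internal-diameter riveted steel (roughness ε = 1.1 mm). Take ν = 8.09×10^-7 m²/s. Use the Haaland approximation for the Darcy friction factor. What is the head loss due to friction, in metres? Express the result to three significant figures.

V = 4Q/(πD²) = 4·0.228/(π·0.374²) = 2.075 m/s
Re = VD/ν = 2.075·0.374/8.09×10^-7 = 9.59×10^5 → turbulent
ε/D = 1.1/374 = 0.00294
Haaland: f = 0.02620
h_f = f(L/D)V²/(2g) = 0.02620·(2300/0.374)·2.075²/(2·9.81) = 35.37 m

h_f ≈ 35.4 m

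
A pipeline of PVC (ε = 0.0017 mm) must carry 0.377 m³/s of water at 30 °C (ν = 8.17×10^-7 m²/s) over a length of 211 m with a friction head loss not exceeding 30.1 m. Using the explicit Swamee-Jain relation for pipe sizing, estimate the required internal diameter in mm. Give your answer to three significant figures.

Swamee-Jain (Type III): D = 0.66·[ε^1.25·(LQ²/(gh_f))^4.75 + ν·Q^9.4·(L/(gh_f))^5.2]^0.04
LQ²/(gh_f) = 0.1016; L/(gh_f) = 0.7146
Term 1 = ε^1.25·(…)^4.75 = 1.17×10^-12; Term 2 = ν·Q^9.4·(…)^5.2 = 1.48×10^-11
D = 0.66·(1.17×10^-12 + 1.48×10^-11)^0.04 = 0.2442 m = 244 mm
Check: V = 8.05 m/s, Re = 2.41×10^6, f = 0.01036, h_f = 29.6 m ≈ 30.1 m ✓

D ≈ 244 mm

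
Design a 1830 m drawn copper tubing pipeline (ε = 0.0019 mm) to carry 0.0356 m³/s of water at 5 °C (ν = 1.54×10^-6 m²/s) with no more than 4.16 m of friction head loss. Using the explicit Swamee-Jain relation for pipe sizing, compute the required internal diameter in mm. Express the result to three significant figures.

D ≈ 243 mm

Swamee-Jain (Type III): D = 0.66·[ε^1.25·(LQ²/(gh_f))^4.75 + ν·Q^9.4·(L/(gh_f))^5.2]^0.04
LQ²/(gh_f) = 0.05683; L/(gh_f) = 44.84
Term 1 = ε^1.25·(…)^4.75 = 8.57×10^-14; Term 2 = ν·Q^9.4·(…)^5.2 = 1.45×10^-11
D = 0.66·(8.57×10^-14 + 1.45×10^-11)^0.04 = 0.2432 m = 243 mm
Check: V = 0.766 m/s, Re = 1.21×10^5, f = 0.01723, h_f = 3.88 m ≈ 4.16 m ✓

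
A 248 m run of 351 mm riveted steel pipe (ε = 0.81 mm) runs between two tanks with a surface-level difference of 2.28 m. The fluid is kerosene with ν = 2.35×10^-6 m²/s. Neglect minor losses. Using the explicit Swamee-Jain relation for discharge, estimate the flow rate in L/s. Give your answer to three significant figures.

Q ≈ 154 L/s

Swamee-Jain (Type II): Q = -0.965·√(gD⁵h_f/L)·ln[ε/(3.7D) + √(3.17ν²L/(gD³h_f))]
√(gD⁵h_f/L) = √(9.81·0.351⁵·2.28/248) = 0.02192
ε/(3.7D) = 6.24×10^-4; √(3.17ν²L/(gD³h_f)) = 6.70×10^-5
Q = -0.965·0.02192·ln(6.907×10^-4) = 0.1539 m³/s
Check: V = 1.59 m/s, Re = 2.38×10^5, f = 0.02519, h_f = 2.30 m ≈ 2.28 m ✓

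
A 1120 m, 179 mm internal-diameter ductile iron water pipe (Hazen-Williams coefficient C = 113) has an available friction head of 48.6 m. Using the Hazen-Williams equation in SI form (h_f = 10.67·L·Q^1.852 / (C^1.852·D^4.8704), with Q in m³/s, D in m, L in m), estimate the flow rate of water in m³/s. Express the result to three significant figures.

Rearranging: Q = [h_f·C^1.852·D^4.8704 / (10.67·L)]^(1/1.852)
Q = [48.6·113^1.852·0.179^4.8704 / (10.67·1120)]^0.540 = 0.06271 m³/s

Q ≈ 0.0627 m³/s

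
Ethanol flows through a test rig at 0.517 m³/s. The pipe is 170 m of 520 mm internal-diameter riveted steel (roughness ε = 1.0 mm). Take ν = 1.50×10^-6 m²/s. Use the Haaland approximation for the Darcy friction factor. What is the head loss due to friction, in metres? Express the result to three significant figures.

h_f ≈ 2.31 m

V = 4Q/(πD²) = 4·0.517/(π·0.520²) = 2.434 m/s
Re = VD/ν = 2.434·0.520/1.50×10^-6 = 8.44×10^5 → turbulent
ε/D = 1.0/520 = 0.00192
Haaland: f = 0.02342
h_f = f(L/D)V²/(2g) = 0.02342·(170/0.520)·2.434²/(2·9.81) = 2.313 m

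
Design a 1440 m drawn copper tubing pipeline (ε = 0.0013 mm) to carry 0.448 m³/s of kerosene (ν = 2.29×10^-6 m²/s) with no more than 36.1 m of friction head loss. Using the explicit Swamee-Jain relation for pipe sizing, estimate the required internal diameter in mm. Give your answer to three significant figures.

Swamee-Jain (Type III): D = 0.66·[ε^1.25·(LQ²/(gh_f))^4.75 + ν·Q^9.4·(L/(gh_f))^5.2]^0.04
LQ²/(gh_f) = 0.8161; L/(gh_f) = 4.066
Term 1 = ε^1.25·(…)^4.75 = 1.67×10^-8; Term 2 = ν·Q^9.4·(…)^5.2 = 1.78×10^-6
D = 0.66·(1.67×10^-8 + 1.78×10^-6)^0.04 = 0.3888 m = 389 mm
Check: V = 3.77 m/s, Re = 6.41×10^5, f = 0.01259, h_f = 33.9 m ≈ 36.1 m ✓

D ≈ 389 mm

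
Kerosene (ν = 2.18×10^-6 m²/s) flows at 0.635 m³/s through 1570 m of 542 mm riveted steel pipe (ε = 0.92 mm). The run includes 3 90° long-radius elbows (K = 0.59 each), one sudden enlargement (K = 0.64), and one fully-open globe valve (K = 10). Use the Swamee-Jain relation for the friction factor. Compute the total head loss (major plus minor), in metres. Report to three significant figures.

V = 4Q/(πD²) = 2.752 m/s; V²/2g = 0.3861 m
Re = 6.84×10^5, ε/D = 0.00170 → f = 0.02283 (Swamee-Jain)
Major: h_f = f(L/D)·V²/2g = 0.02283·2897·0.3861 = 25.53 m
Minor: ΣK = 12.4; h_m = ΣK·V²/2g = 4.791 m
Total H_L = 25.53 + 4.791 = 30.33 m

H_L ≈ 30.3 m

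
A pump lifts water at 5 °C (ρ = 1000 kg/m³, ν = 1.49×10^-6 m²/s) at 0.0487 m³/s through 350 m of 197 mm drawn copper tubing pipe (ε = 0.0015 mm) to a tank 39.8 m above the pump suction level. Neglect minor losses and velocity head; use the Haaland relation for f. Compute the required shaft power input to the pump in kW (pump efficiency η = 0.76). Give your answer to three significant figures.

P_shaft ≈ 27.3 kW

V = 4Q/(πD²) = 1.598 m/s; Re = 2.11×10^5; ε/D = 7.61×10^-6; f = 0.01538
h_f = f(L/D)V²/2g = 3.556 m
Total head H = z + h_f = 39.8 + 3.556 = 43.36 m
P_hyd = ρgQH = 1000·9.81·0.0487·43.36 = 20.71 kW
P_shaft = P_hyd/η = 20.71/0.76 = 27.25 kW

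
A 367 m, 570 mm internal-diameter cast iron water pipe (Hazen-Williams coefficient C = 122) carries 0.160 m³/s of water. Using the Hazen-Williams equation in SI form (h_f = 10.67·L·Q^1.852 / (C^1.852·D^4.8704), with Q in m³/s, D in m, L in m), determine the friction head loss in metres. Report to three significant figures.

h_f ≈ 0.278 m

h_f = 10.67·367·0.160^1.852 / (122^1.852·0.570^4.8704) = 0.2779 m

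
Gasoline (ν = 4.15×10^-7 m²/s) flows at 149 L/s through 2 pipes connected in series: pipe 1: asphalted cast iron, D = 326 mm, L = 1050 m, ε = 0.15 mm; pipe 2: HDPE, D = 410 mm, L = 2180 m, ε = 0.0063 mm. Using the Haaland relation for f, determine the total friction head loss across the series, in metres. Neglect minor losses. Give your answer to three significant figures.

Pipe 1: V = 1.785 m/s, Re = 1.40×10^6, ε/D = 4.60×10^-4, f = 0.01676, h_1 = f(L/D)V²/2g = 8.769 m
Pipe 2: V = 1.129 m/s, Re = 1.11×10^6, ε/D = 1.54×10^-5, f = 0.01168, h_2 = f(L/D)V²/2g = 4.033 m
Series → Q common, losses add: H = Σh = 12.80 m

H ≈ 12.8 m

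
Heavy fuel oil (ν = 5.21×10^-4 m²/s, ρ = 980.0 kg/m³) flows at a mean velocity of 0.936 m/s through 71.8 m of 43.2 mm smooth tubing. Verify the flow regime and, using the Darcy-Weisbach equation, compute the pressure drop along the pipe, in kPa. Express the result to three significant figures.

Δp ≈ 588 kPa

Re = VD/ν = 0.936·0.04320/5.21×10^-4 = 77.6 → laminar (Re < 2300)
f = 64/Re = 0.8246
h_f = f(L/D)V²/(2g) = 0.8246·(71.8/0.04320)·0.936²/(2·9.81) = 61.20 m
Δp = ρg·h_f = 980.0·9.81·61.20 = 588.4 kPa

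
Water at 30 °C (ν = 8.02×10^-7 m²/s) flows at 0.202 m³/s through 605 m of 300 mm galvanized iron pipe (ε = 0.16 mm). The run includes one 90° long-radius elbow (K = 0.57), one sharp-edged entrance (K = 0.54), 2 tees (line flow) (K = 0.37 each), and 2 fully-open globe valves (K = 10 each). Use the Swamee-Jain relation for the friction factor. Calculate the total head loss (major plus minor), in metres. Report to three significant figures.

V = 4Q/(πD²) = 2.858 m/s; V²/2g = 0.4162 m
Re = 1.07×10^6, ε/D = 5.33×10^-4 → f = 0.01749 (Swamee-Jain)
Major: h_f = f(L/D)·V²/2g = 0.01749·2017·0.4162 = 14.68 m
Minor: ΣK = 21.9; h_m = ΣK·V²/2g = 9.095 m
Total H_L = 14.68 + 9.095 = 23.78 m

H_L ≈ 23.8 m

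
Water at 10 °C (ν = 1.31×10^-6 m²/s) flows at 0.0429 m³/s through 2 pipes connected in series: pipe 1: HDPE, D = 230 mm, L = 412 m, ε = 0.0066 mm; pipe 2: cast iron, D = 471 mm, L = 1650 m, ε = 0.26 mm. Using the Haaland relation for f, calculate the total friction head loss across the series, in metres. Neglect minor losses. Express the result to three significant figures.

Pipe 1: V = 1.033 m/s, Re = 1.81×10^5, ε/D = 2.87×10^-5, f = 0.01597, h_1 = f(L/D)V²/2g = 1.555 m
Pipe 2: V = 0.2462 m/s, Re = 8.85×10^4, ε/D = 5.52×10^-4, f = 0.02060, h_2 = f(L/D)V²/2g = 0.2229 m
Series → Q common, losses add: H = Σh = 1.778 m

H ≈ 1.78 m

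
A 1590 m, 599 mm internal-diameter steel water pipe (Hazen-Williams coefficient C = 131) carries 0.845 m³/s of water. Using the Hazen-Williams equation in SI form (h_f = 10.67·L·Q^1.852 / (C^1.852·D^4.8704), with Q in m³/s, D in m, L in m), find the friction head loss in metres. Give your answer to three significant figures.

h_f = 10.67·1590·0.845^1.852 / (131^1.852·0.599^4.8704) = 18.07 m

h_f ≈ 18.1 m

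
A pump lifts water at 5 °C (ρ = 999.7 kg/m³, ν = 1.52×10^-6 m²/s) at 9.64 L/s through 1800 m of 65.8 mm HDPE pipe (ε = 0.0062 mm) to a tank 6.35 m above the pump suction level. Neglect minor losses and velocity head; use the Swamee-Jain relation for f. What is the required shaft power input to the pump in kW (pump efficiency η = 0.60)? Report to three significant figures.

P_shaft ≈ 32.3 kW

V = 4Q/(πD²) = 2.835 m/s; Re = 1.23×10^5; ε/D = 9.42×10^-5; f = 0.01775
h_f = f(L/D)V²/2g = 198.8 m
Total head H = z + h_f = 6.35 + 198.8 = 205.2 m
P_hyd = ρgQH = 999.7·9.81·0.00964·205.2 = 19.40 kW
P_shaft = P_hyd/η = 19.40/0.60 = 32.33 kW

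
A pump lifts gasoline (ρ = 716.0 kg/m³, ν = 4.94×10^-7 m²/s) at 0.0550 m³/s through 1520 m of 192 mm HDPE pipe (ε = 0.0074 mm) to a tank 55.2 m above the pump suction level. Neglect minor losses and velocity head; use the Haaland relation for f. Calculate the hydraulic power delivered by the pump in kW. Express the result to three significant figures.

P_hyd ≈ 28.5 kW

V = 4Q/(πD²) = 1.900 m/s; Re = 7.38×10^5; ε/D = 3.85×10^-5; f = 0.01280
h_f = f(L/D)V²/2g = 18.64 m
Total head H = z + h_f = 55.2 + 18.64 = 73.84 m
P_hyd = ρgQH = 716.0·9.81·0.0550·73.84 = 28.53 kW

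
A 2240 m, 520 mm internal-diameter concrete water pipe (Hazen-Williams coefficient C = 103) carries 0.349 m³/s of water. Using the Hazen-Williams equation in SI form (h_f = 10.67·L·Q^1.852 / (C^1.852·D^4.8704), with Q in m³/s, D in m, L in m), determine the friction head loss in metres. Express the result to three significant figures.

h_f ≈ 15.4 m

h_f = 10.67·2240·0.349^1.852 / (103^1.852·0.520^4.8704) = 15.39 m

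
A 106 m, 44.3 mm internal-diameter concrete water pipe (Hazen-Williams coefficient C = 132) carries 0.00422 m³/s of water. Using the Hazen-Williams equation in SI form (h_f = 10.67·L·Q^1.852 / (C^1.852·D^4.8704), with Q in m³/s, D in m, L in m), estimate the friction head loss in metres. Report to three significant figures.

h_f = 10.67·106·0.00422^1.852 / (132^1.852·0.0443^4.8704) = 20.93 m

h_f ≈ 20.9 m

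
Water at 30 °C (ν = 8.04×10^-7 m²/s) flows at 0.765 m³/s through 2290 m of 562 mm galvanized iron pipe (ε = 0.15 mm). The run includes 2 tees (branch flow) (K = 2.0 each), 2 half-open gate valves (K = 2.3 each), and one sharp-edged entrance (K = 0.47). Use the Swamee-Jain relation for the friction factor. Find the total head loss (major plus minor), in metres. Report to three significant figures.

H_L ≈ 34.1 m

V = 4Q/(πD²) = 3.084 m/s; V²/2g = 0.4847 m
Re = 2.16×10^6, ε/D = 2.67×10^-4 → f = 0.01503 (Swamee-Jain)
Major: h_f = f(L/D)·V²/2g = 0.01503·4075·0.4847 = 29.69 m
Minor: ΣK = 9.07; h_m = ΣK·V²/2g = 4.396 m
Total H_L = 29.69 + 4.396 = 34.09 m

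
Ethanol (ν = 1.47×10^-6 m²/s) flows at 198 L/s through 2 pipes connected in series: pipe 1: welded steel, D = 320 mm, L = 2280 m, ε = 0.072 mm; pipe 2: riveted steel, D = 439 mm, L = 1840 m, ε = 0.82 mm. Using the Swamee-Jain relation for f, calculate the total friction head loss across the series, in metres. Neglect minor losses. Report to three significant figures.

H ≈ 43.1 m

Pipe 1: V = 2.462 m/s, Re = 5.36×10^5, ε/D = 2.25×10^-4, f = 0.01565, h_1 = f(L/D)V²/2g = 34.46 m
Pipe 2: V = 1.308 m/s, Re = 3.91×10^5, ε/D = 0.00187, f = 0.02362, h_2 = f(L/D)V²/2g = 8.635 m
Series → Q common, losses add: H = Σh = 43.09 m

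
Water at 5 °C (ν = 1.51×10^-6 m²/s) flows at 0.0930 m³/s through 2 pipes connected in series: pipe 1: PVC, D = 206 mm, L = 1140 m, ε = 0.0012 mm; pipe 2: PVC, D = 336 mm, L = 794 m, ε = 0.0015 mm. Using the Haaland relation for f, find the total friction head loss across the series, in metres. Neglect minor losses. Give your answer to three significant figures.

Pipe 1: V = 2.790 m/s, Re = 3.81×10^5, ε/D = 5.83×10^-6, f = 0.01378, h_1 = f(L/D)V²/2g = 30.26 m
Pipe 2: V = 1.049 m/s, Re = 2.33×10^5, ε/D = 4.46×10^-6, f = 0.01507, h_2 = f(L/D)V²/2g = 1.997 m
Series → Q common, losses add: H = Σh = 32.25 m

H ≈ 32.3 m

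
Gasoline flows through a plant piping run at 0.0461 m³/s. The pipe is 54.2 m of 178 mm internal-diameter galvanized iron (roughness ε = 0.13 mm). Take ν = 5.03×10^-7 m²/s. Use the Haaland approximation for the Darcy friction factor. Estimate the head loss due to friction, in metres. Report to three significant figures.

V = 4Q/(πD²) = 4·0.0461/(π·0.178²) = 1.853 m/s
Re = VD/ν = 1.853·0.178/5.03×10^-7 = 6.56×10^5 → turbulent
ε/D = 0.13/178 = 7.30×10^-4
Haaland: f = 0.01875
h_f = f(L/D)V²/(2g) = 0.01875·(54.2/0.178)·1.853²/(2·9.81) = 0.9989 m

h_f ≈ 0.999 m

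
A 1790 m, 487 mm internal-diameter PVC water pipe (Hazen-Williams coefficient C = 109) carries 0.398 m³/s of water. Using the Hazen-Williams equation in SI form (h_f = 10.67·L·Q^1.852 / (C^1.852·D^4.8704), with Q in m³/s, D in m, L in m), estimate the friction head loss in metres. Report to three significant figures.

h_f ≈ 19.4 m

h_f = 10.67·1790·0.398^1.852 / (109^1.852·0.487^4.8704) = 19.43 m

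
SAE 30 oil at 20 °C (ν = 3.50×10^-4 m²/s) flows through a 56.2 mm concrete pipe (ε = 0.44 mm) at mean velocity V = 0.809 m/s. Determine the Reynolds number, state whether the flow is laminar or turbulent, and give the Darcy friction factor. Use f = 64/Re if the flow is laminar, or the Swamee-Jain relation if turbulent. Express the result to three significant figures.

Re = VD/ν = 0.8090·0.0562/3.50×10^-4 = 130
Re < 2300 → laminar → f = 64/Re = 0.4927

Re ≈ 130; laminar; f = 64/Re ≈ 0.493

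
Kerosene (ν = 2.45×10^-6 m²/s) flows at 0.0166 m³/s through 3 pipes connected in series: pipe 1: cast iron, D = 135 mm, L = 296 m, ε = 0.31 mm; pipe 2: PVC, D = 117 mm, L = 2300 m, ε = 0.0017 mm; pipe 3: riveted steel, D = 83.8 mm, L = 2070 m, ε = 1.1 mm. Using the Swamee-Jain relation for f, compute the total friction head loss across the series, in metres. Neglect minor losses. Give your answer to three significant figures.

Pipe 1: V = 1.160 m/s, Re = 6.39×10^4, ε/D = 0.00230, f = 0.02688, h_1 = f(L/D)V²/2g = 4.041 m
Pipe 2: V = 1.544 m/s, Re = 7.37×10^4, ε/D = 1.45×10^-5, f = 0.01913, h_2 = f(L/D)V²/2g = 45.70 m
Pipe 3: V = 3.010 m/s, Re = 1.03×10^5, ε/D = 0.0131, f = 0.04238, h_3 = f(L/D)V²/2g = 483.3 m
Series → Q common, losses add: H = Σh = 533.0 m

H ≈ 533 m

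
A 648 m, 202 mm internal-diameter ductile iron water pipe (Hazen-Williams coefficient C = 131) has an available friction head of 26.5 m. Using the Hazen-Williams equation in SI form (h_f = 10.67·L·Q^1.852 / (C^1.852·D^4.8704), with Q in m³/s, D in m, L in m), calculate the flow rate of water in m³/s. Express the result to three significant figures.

Rearranging: Q = [h_f·C^1.852·D^4.8704 / (10.67·L)]^(1/1.852)
Q = [26.5·131^1.852·0.202^4.8704 / (10.67·648)]^0.540 = 0.09676 m³/s

Q ≈ 0.0968 m³/s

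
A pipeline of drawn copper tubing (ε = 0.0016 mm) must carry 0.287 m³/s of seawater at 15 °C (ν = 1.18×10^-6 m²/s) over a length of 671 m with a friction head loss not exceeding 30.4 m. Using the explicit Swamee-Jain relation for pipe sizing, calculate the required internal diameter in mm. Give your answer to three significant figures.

Swamee-Jain (Type III): D = 0.66·[ε^1.25·(LQ²/(gh_f))^4.75 + ν·Q^9.4·(L/(gh_f))^5.2]^0.04
LQ²/(gh_f) = 0.1853; L/(gh_f) = 2.250
Term 1 = ε^1.25·(…)^4.75 = 1.90×10^-11; Term 2 = ν·Q^9.4·(…)^5.2 = 6.42×10^-10
D = 0.66·(1.90×10^-11 + 6.42×10^-10)^0.04 = 0.2834 m = 283 mm
Check: V = 4.55 m/s, Re = 1.09×10^6, f = 0.01158, h_f = 29.0 m ≈ 30.4 m ✓

D ≈ 283 mm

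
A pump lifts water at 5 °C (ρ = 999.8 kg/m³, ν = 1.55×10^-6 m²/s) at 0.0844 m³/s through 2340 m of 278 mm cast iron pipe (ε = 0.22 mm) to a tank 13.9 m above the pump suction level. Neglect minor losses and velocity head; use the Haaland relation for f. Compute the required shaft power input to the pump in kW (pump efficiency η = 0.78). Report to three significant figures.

P_shaft ≈ 32.2 kW

V = 4Q/(πD²) = 1.390 m/s; Re = 2.49×10^5; ε/D = 7.91×10^-4; f = 0.01978
h_f = f(L/D)V²/2g = 16.40 m
Total head H = z + h_f = 13.9 + 16.40 = 30.30 m
P_hyd = ρgQH = 999.8·9.81·0.0844·30.30 = 25.09 kW
P_shaft = P_hyd/η = 25.09/0.78 = 32.16 kW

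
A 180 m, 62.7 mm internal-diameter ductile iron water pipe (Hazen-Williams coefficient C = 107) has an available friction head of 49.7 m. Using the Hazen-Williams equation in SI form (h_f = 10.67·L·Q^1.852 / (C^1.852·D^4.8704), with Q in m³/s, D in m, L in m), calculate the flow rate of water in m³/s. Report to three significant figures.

Rearranging: Q = [h_f·C^1.852·D^4.8704 / (10.67·L)]^(1/1.852)
Q = [49.7·107^1.852·0.0627^4.8704 / (10.67·180)]^0.540 = 0.01022 m³/s

Q ≈ 0.0102 m³/s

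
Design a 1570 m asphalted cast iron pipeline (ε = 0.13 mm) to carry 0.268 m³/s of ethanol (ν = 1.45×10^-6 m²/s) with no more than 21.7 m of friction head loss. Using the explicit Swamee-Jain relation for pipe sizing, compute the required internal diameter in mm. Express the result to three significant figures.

D ≈ 378 mm

Swamee-Jain (Type III): D = 0.66·[ε^1.25·(LQ²/(gh_f))^4.75 + ν·Q^9.4·(L/(gh_f))^5.2]^0.04
LQ²/(gh_f) = 0.5297; L/(gh_f) = 7.375
Term 1 = ε^1.25·(…)^4.75 = 6.79×10^-7; Term 2 = ν·Q^9.4·(…)^5.2 = 1.99×10^-7
D = 0.66·(6.79×10^-7 + 1.99×10^-7)^0.04 = 0.3778 m = 378 mm
Check: V = 2.39 m/s, Re = 6.23×10^5, f = 0.01650, h_f = 20.0 m ≈ 21.7 m ✓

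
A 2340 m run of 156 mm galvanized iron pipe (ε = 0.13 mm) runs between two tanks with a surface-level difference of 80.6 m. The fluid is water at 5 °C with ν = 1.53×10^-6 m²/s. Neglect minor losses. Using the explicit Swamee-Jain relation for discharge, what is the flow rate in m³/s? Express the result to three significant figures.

Q ≈ 0.0437 m³/s

Swamee-Jain (Type II): Q = -0.965·√(gD⁵h_f/L)·ln[ε/(3.7D) + √(3.17ν²L/(gD³h_f))]
√(gD⁵h_f/L) = √(9.81·0.156⁵·80.6/2340) = 0.005587
ε/(3.7D) = 2.25×10^-4; √(3.17ν²L/(gD³h_f)) = 7.61×10^-5
Q = -0.965·0.005587·ln(3.013×10^-4) = 0.04371 m³/s
Check: V = 2.29 m/s, Re = 2.33×10^5, f = 0.02031, h_f = 81.2 m ≈ 80.6 m ✓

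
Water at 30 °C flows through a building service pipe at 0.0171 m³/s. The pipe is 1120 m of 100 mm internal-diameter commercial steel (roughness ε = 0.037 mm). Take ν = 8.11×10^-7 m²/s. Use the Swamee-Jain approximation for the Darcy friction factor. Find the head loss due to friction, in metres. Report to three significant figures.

V = 4Q/(πD²) = 4·0.0171/(π·0.100²) = 2.177 m/s
Re = VD/ν = 2.177·0.100/8.11×10^-7 = 2.68×10^5 → turbulent
ε/D = 0.037/100 = 3.70×10^-4
Swamee-Jain: f = 0.01770
h_f = f(L/D)V²/(2g) = 0.01770·(1120/0.100)·2.177²/(2·9.81) = 47.91 m

h_f ≈ 47.9 m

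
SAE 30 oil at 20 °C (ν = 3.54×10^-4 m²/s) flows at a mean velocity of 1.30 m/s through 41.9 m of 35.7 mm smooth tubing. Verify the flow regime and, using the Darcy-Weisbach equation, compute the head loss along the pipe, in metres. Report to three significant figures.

h_f ≈ 49.4 m

Re = VD/ν = 1.30·0.03570/3.54×10^-4 = 131 → laminar (Re < 2300)
f = 64/Re = 0.4882
h_f = f(L/D)V²/(2g) = 0.4882·(41.9/0.03570)·1.30²/(2·9.81) = 49.35 m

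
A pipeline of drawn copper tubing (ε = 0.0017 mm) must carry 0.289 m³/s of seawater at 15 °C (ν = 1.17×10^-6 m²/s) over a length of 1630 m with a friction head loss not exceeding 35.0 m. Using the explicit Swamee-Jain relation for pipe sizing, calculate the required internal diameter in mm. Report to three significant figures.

Swamee-Jain (Type III): D = 0.66·[ε^1.25·(LQ²/(gh_f))^4.75 + ν·Q^9.4·(L/(gh_f))^5.2]^0.04
LQ²/(gh_f) = 0.3965; L/(gh_f) = 4.747
Term 1 = ε^1.25·(…)^4.75 = 7.58×10^-10; Term 2 = ν·Q^9.4·(…)^5.2 = 3.30×10^-8
D = 0.66·(7.58×10^-10 + 3.30×10^-8)^0.04 = 0.3316 m = 332 mm
Check: V = 3.35 m/s, Re = 9.48×10^5, f = 0.01184, h_f = 33.2 m ≈ 35.0 m ✓

D ≈ 332 mm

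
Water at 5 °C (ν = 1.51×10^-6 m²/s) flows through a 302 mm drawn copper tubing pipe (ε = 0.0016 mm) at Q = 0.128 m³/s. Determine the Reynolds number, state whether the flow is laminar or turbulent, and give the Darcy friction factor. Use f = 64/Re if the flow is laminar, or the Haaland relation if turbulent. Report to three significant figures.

Re ≈ 3.57×10^5; turbulent; f ≈ 0.0139

V = 4Q/(πD²) = 1.787 m/s
Re = VD/ν = 1.787·0.302/1.51×10^-6 = 3.57×10^5
Re > 4000 → turbulent; ε/D = 5.30×10^-6
Haaland: f = 0.01393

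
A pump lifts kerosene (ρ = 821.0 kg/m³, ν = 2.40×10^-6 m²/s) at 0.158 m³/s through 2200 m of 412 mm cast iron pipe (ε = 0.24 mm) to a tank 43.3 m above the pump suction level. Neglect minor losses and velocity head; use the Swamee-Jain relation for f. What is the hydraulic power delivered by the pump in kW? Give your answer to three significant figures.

V = 4Q/(πD²) = 1.185 m/s; Re = 2.03×10^5; ε/D = 5.83×10^-4; f = 0.01933
h_f = f(L/D)V²/2g = 7.388 m
Total head H = z + h_f = 43.3 + 7.388 = 50.69 m
P_hyd = ρgQH = 821.0·9.81·0.158·50.69 = 64.50 kW

P_hyd ≈ 64.5 kW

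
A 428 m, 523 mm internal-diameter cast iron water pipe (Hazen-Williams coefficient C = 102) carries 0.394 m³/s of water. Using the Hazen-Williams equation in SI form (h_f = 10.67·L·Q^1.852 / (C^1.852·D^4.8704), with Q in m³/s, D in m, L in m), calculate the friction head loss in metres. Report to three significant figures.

h_f = 10.67·428·0.394^1.852 / (102^1.852·0.523^4.8704) = 3.644 m

h_f ≈ 3.64 m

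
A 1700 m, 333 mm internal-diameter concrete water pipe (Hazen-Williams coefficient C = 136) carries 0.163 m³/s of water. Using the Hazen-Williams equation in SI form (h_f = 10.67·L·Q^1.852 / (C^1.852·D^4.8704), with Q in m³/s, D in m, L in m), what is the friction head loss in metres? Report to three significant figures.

h_f ≈ 14.9 m

h_f = 10.67·1700·0.163^1.852 / (136^1.852·0.333^4.8704) = 14.93 m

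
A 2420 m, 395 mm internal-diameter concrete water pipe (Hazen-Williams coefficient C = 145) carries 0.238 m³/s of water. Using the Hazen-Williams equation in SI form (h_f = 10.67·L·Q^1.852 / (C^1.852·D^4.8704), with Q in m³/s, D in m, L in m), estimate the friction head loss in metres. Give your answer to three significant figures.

h_f = 10.67·2420·0.238^1.852 / (145^1.852·0.395^4.8704) = 16.57 m

h_f ≈ 16.6 m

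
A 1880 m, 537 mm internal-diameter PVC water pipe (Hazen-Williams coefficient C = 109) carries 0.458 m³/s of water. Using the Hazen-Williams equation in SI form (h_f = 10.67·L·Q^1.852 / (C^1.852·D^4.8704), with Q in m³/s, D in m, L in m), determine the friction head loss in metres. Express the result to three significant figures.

h_f = 10.67·1880·0.458^1.852 / (109^1.852·0.537^4.8704) = 16.45 m

h_f ≈ 16.4 m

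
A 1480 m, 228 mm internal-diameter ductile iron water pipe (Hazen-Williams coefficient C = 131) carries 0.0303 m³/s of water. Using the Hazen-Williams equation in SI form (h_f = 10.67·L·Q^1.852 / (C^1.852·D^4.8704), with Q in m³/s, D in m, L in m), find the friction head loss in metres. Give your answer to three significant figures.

h_f = 10.67·1480·0.0303^1.852 / (131^1.852·0.228^4.8704) = 3.908 m

h_f ≈ 3.91 m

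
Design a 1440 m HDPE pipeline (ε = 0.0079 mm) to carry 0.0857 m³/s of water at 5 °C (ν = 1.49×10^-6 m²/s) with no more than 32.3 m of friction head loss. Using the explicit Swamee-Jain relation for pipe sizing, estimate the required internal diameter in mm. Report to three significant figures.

Swamee-Jain (Type III): D = 0.66·[ε^1.25·(LQ²/(gh_f))^4.75 + ν·Q^9.4·(L/(gh_f))^5.2]^0.04
LQ²/(gh_f) = 0.03338; L/(gh_f) = 4.545
Term 1 = ε^1.25·(…)^4.75 = 4.06×10^-14; Term 2 = ν·Q^9.4·(…)^5.2 = 3.65×10^-13
D = 0.66·(4.06×10^-14 + 3.65×10^-13)^0.04 = 0.2108 m = 211 mm
Check: V = 2.46 m/s, Re = 3.47×10^5, f = 0.01445, h_f = 30.3 m ≈ 32.3 m ✓

D ≈ 211 mm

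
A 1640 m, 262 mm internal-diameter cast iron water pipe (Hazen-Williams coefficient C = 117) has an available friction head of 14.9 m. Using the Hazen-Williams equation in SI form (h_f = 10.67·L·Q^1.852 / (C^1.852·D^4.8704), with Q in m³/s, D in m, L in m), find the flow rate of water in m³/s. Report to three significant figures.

Q ≈ 0.0760 m³/s

Rearranging: Q = [h_f·C^1.852·D^4.8704 / (10.67·L)]^(1/1.852)
Q = [14.9·117^1.852·0.262^4.8704 / (10.67·1640)]^0.540 = 0.07601 m³/s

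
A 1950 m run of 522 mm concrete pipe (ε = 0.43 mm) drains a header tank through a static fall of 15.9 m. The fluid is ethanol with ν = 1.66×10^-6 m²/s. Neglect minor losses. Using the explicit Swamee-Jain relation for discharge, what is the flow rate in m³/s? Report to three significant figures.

Swamee-Jain (Type II): Q = -0.965·√(gD⁵h_f/L)·ln[ε/(3.7D) + √(3.17ν²L/(gD³h_f))]
√(gD⁵h_f/L) = √(9.81·0.522⁵·15.9/1950) = 0.05568
ε/(3.7D) = 2.23×10^-4; √(3.17ν²L/(gD³h_f)) = 2.77×10^-5
Q = -0.965·0.05568·ln(2.503×10^-4) = 0.4456 m³/s
Check: V = 2.08 m/s, Re = 6.55×10^5, f = 0.01938, h_f = 16.0 m ≈ 15.9 m ✓

Q ≈ 0.446 m³/s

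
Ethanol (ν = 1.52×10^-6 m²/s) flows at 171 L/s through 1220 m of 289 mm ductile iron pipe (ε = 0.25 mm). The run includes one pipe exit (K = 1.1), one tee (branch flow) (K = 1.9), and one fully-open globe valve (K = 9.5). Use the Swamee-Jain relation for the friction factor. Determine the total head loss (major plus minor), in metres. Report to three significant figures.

H_L ≈ 33.2 m

V = 4Q/(πD²) = 2.607 m/s; V²/2g = 0.3464 m
Re = 4.96×10^5, ε/D = 8.65×10^-4 → f = 0.01975 (Swamee-Jain)
Major: h_f = f(L/D)·V²/2g = 0.01975·4221·0.3464 = 28.88 m
Minor: ΣK = 12.5; h_m = ΣK·V²/2g = 4.329 m
Total H_L = 28.88 + 4.329 = 33.21 m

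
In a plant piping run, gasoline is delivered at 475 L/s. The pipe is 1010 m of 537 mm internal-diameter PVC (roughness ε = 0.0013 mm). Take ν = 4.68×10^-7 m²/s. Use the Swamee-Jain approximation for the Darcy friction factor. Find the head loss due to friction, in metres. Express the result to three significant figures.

h_f ≈ 4.29 m

V = 4Q/(πD²) = 4·0.475/(π·0.537²) = 2.097 m/s
Re = VD/ν = 2.097·0.537/4.68×10^-7 = 2.41×10^6 → turbulent
ε/D = 0.0013/537 = 2.42×10^-6
Swamee-Jain: f = 0.01017
h_f = f(L/D)V²/(2g) = 0.01017·(1010/0.537)·2.097²/(2·9.81) = 4.289 m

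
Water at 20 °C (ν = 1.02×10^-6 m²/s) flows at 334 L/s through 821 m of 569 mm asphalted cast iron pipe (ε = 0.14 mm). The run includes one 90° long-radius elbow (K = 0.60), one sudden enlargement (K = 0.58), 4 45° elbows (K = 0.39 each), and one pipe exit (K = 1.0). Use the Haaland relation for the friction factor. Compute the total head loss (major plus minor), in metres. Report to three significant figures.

H_L ≈ 2.27 m

V = 4Q/(πD²) = 1.314 m/s; V²/2g = 0.08794 m
Re = 7.33×10^5, ε/D = 2.46×10^-4 → f = 0.01532 (Haaland)
Major: h_f = f(L/D)·V²/2g = 0.01532·1443·0.08794 = 1.944 m
Minor: ΣK = 3.74; h_m = ΣK·V²/2g = 0.3289 m
Total H_L = 1.944 + 0.3289 = 2.273 m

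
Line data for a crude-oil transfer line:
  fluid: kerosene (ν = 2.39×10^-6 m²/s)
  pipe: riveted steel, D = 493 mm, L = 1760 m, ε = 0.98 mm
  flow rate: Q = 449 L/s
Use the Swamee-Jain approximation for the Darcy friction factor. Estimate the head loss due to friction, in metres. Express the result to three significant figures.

V = 4Q/(πD²) = 4·0.449/(π·0.493²) = 2.352 m/s
Re = VD/ν = 2.352·0.493/2.39×10^-6 = 4.85×10^5 → turbulent
ε/D = 0.98/493 = 0.00199
Swamee-Jain: f = 0.02388
h_f = f(L/D)V²/(2g) = 0.02388·(1760/0.493)·2.352²/(2·9.81) = 24.04 m

h_f ≈ 24.0 m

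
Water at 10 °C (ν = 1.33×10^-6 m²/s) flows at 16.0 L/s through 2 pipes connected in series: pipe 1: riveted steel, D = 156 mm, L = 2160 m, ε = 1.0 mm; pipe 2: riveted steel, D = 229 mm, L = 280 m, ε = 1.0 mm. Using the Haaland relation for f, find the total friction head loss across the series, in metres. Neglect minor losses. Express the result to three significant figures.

H ≈ 16.9 m

Pipe 1: V = 0.8371 m/s, Re = 9.82×10^4, ε/D = 0.00641, f = 0.03360, h_1 = f(L/D)V²/2g = 16.61 m
Pipe 2: V = 0.3885 m/s, Re = 6.69×10^4, ε/D = 0.00437, f = 0.03058, h_2 = f(L/D)V²/2g = 0.2876 m
Series → Q common, losses add: H = Σh = 16.90 m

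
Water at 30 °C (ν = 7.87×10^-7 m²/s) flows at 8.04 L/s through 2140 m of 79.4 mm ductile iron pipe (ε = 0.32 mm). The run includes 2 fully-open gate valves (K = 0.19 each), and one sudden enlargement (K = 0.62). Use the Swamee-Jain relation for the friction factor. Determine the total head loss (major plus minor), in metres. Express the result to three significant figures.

H_L ≈ 106 m

V = 4Q/(πD²) = 1.624 m/s; V²/2g = 0.1344 m
Re = 1.64×10^5, ε/D = 0.00403 → f = 0.02935 (Swamee-Jain)
Major: h_f = f(L/D)·V²/2g = 0.02935·26952·0.1344 = 106.3 m
Minor: ΣK = 1.00; h_m = ΣK·V²/2g = 0.1344 m
Total H_L = 106.3 + 0.1344 = 106.4 m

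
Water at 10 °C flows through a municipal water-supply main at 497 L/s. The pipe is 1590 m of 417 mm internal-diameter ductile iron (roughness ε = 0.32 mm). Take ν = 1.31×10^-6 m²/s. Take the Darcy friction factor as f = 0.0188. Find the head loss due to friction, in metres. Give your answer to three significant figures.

V = 4Q/(πD²) = 4·0.497/(π·0.417²) = 3.639 m/s
h_f = f(L/D)V²/(2g) = 0.01880·(1590/0.417)·3.639²/(2·9.81) = 48.38 m

h_f ≈ 48.4 m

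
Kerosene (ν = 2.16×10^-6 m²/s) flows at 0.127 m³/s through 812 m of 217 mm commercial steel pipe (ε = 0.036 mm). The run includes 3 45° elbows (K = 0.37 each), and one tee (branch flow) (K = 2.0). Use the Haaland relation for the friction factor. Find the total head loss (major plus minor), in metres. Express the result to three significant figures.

V = 4Q/(πD²) = 3.434 m/s; V²/2g = 0.6010 m
Re = 3.45×10^5, ε/D = 1.66×10^-4 → f = 0.01554 (Haaland)
Major: h_f = f(L/D)·V²/2g = 0.01554·3742·0.6010 = 34.94 m
Minor: ΣK = 3.11; h_m = ΣK·V²/2g = 1.869 m
Total H_L = 34.94 + 1.869 = 36.81 m

H_L ≈ 36.8 m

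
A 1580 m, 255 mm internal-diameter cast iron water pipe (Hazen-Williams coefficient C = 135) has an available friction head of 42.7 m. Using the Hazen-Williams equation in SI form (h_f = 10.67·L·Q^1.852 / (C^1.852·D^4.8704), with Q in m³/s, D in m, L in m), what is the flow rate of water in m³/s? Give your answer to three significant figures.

Rearranging: Q = [h_f·C^1.852·D^4.8704 / (10.67·L)]^(1/1.852)
Q = [42.7·135^1.852·0.255^4.8704 / (10.67·1580)]^0.540 = 0.1471 m³/s

Q ≈ 0.147 m³/s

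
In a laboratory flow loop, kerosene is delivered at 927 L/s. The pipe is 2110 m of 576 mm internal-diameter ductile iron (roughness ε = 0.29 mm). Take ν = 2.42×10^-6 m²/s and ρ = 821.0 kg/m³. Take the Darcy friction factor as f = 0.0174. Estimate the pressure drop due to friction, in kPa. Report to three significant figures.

Δp ≈ 331 kPa

V = 4Q/(πD²) = 4·0.927/(π·0.576²) = 3.557 m/s
h_f = f(L/D)V²/(2g) = 0.01740·(2110/0.576)·3.557²/(2·9.81) = 41.11 m
Δp = ρg·h_f = 821.0·9.81·41.11 = 331.1 kPa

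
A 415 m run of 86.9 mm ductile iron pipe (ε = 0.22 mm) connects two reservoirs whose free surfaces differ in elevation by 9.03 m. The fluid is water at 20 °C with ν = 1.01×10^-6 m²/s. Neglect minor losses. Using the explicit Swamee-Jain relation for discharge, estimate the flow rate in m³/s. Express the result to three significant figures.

Swamee-Jain (Type II): Q = -0.965·√(gD⁵h_f/L)·ln[ε/(3.7D) + √(3.17ν²L/(gD³h_f))]
√(gD⁵h_f/L) = √(9.81·0.0869⁵·9.03/415) = 0.001028
ε/(3.7D) = 6.84×10^-4; √(3.17ν²L/(gD³h_f)) = 1.52×10^-4
Q = -0.965·0.001028·ln(8.362×10^-4) = 0.007034 m³/s
Check: V = 1.19 m/s, Re = 1.02×10^5, f = 0.02663, h_f = 9.11 m ≈ 9.03 m ✓

Q ≈ 0.00703 m³/s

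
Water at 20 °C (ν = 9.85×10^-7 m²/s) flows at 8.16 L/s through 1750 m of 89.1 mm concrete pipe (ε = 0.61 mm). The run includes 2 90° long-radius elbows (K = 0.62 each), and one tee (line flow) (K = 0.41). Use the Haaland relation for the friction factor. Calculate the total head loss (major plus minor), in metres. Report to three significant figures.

V = 4Q/(πD²) = 1.309 m/s; V²/2g = 0.08730 m
Re = 1.18×10^5, ε/D = 0.00685 → f = 0.03414 (Haaland)
Major: h_f = f(L/D)·V²/2g = 0.03414·19641·0.08730 = 58.53 m
Minor: ΣK = 1.65; h_m = ΣK·V²/2g = 0.1440 m
Total H_L = 58.53 + 0.1440 = 58.67 m

H_L ≈ 58.7 m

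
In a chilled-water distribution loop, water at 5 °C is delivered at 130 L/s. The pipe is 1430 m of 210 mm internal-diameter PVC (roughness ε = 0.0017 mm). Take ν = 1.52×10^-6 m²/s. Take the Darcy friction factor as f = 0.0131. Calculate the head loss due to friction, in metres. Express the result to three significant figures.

V = 4Q/(πD²) = 4·0.130/(π·0.210²) = 3.753 m/s
h_f = f(L/D)V²/(2g) = 0.01310·(1430/0.210)·3.753²/(2·9.81) = 64.05 m

h_f ≈ 64.0 m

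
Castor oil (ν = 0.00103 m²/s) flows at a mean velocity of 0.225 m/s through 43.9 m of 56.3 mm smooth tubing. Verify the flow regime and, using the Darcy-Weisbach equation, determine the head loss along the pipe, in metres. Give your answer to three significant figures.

Re = VD/ν = 0.225·0.05630/0.00103 = 12.3 → laminar (Re < 2300)
f = 64/Re = 5.204
h_f = f(L/D)V²/(2g) = 5.204·(43.9/0.05630)·0.225²/(2·9.81) = 10.47 m

h_f ≈ 10.5 m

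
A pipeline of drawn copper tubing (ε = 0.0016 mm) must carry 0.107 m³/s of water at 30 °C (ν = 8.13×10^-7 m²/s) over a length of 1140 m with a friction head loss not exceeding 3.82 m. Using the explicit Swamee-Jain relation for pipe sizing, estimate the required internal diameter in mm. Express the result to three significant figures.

Swamee-Jain (Type III): D = 0.66·[ε^1.25·(LQ²/(gh_f))^4.75 + ν·Q^9.4·(L/(gh_f))^5.2]^0.04
LQ²/(gh_f) = 0.3483; L/(gh_f) = 30.42
Term 1 = ε^1.25·(…)^4.75 = 3.80×10^-10; Term 2 = ν·Q^9.4·(…)^5.2 = 3.15×10^-8
D = 0.66·(3.80×10^-10 + 3.15×10^-8)^0.04 = 0.3309 m = 331 mm
Check: V = 1.24 m/s, Re = 5.06×10^5, f = 0.01314, h_f = 3.57 m ≈ 3.82 m ✓

D ≈ 331 mm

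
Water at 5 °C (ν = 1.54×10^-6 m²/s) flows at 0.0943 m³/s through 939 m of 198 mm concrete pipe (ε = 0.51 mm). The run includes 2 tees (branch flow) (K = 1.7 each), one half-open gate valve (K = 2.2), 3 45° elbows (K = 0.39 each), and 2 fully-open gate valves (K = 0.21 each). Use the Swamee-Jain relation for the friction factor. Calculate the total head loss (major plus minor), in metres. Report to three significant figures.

V = 4Q/(πD²) = 3.063 m/s; V²/2g = 0.4781 m
Re = 3.94×10^5, ε/D = 0.00258 → f = 0.02559 (Swamee-Jain)
Major: h_f = f(L/D)·V²/2g = 0.02559·4742·0.4781 = 58.02 m
Minor: ΣK = 7.19; h_m = ΣK·V²/2g = 3.437 m
Total H_L = 58.02 + 3.437 = 61.46 m

H_L ≈ 61.5 m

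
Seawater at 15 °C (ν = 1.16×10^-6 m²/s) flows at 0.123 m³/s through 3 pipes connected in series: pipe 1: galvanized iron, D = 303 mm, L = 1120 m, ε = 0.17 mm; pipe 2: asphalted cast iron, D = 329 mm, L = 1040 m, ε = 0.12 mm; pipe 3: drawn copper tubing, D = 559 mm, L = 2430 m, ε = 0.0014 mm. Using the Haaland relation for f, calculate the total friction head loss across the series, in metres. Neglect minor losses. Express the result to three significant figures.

Pipe 1: V = 1.706 m/s, Re = 4.46×10^5, ε/D = 5.61×10^-4, f = 0.01804, h_1 = f(L/D)V²/2g = 9.891 m
Pipe 2: V = 1.447 m/s, Re = 4.10×10^5, ε/D = 3.65×10^-4, f = 0.01685, h_2 = f(L/D)V²/2g = 5.684 m
Pipe 3: V = 0.5012 m/s, Re = 2.42×10^5, ε/D = 2.50×10^-6, f = 0.01496, h_3 = f(L/D)V²/2g = 0.8326 m
Series → Q common, losses add: H = Σh = 16.41 m

H ≈ 16.4 m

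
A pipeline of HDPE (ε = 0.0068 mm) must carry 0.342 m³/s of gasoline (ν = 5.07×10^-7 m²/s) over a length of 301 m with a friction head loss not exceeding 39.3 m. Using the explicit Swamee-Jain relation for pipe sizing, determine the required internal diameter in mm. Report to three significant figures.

D ≈ 239 mm

Swamee-Jain (Type III): D = 0.66·[ε^1.25·(LQ²/(gh_f))^4.75 + ν·Q^9.4·(L/(gh_f))^5.2]^0.04
LQ²/(gh_f) = 0.09132; L/(gh_f) = 0.7807
Term 1 = ε^1.25·(…)^4.75 = 4.01×10^-12; Term 2 = ν·Q^9.4·(…)^5.2 = 5.83×10^-12
D = 0.66·(4.01×10^-12 + 5.83×10^-12)^0.04 = 0.2395 m = 239 mm
Check: V = 7.59 m/s, Re = 3.59×10^6, f = 0.01073, h_f = 39.6 m ≈ 39.3 m ✓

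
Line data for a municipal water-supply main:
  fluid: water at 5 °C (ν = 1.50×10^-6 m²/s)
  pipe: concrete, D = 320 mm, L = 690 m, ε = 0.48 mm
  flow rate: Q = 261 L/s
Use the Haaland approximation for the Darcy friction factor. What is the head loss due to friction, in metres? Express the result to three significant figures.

V = 4Q/(πD²) = 4·0.261/(π·0.320²) = 3.245 m/s
Re = VD/ν = 3.245·0.320/1.50×10^-6 = 6.92×10^5 → turbulent
ε/D = 0.48/320 = 0.00150
Haaland: f = 0.02206
h_f = f(L/D)V²/(2g) = 0.02206·(690/0.320)·3.245²/(2·9.81) = 25.53 m

h_f ≈ 25.5 m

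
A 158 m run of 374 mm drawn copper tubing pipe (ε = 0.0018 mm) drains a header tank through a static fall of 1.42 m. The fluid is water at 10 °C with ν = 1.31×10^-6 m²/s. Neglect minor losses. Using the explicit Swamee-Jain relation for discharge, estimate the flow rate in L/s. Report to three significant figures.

Q ≈ 251 L/s

Swamee-Jain (Type II): Q = -0.965·√(gD⁵h_f/L)·ln[ε/(3.7D) + √(3.17ν²L/(gD³h_f))]
√(gD⁵h_f/L) = √(9.81·0.374⁵·1.42/158) = 0.02540
ε/(3.7D) = 1.30×10^-6; √(3.17ν²L/(gD³h_f)) = 3.43×10^-5
Q = -0.965·0.02540·ln(3.564×10^-5) = 0.2510 m³/s
Check: V = 2.29 m/s, Re = 6.52×10^5, f = 0.01258, h_f = 1.41 m ≈ 1.42 m ✓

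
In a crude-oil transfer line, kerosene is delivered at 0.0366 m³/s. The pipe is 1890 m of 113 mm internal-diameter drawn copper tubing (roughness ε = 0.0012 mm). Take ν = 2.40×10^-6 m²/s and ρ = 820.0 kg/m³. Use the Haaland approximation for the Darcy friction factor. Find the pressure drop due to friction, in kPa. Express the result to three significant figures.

Δp ≈ 1460 kPa

V = 4Q/(πD²) = 4·0.0366/(π·0.113²) = 3.650 m/s
Re = VD/ν = 3.650·0.113/2.40×10^-6 = 1.72×10^5 → turbulent
ε/D = 0.0012/113 = 1.06×10^-5
Haaland: f = 0.01602
h_f = f(L/D)V²/(2g) = 0.01602·(1890/0.113)·3.650²/(2·9.81) = 181.9 m
Δp = ρg·h_f = 820.0·9.81·181.9 = 1464 kPa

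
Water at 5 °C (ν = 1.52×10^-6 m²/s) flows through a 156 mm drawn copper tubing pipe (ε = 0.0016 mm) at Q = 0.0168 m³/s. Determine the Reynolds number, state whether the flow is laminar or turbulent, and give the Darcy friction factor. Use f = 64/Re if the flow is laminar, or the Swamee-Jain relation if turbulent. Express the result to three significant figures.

Re ≈ 9.02×10^4; turbulent; f ≈ 0.0183

V = 4Q/(πD²) = 0.8790 m/s
Re = VD/ν = 0.8790·0.156/1.52×10^-6 = 9.02×10^4
Re > 4000 → turbulent; ε/D = 1.03×10^-5
Swamee-Jain: f = 0.01831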